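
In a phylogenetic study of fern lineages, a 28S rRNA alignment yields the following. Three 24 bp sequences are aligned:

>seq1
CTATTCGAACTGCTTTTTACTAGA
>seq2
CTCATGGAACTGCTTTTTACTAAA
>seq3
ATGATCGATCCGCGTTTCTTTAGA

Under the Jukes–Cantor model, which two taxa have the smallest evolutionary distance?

seq1 and seq2

seq1–seq2: 4/24 differ, p = 0.167, d = 0.188.
seq1–seq3: 9/24 differ, p = 0.375, d = 0.520.
seq2–seq3: 10/24 differ, p = 0.417, d = 0.608.
The smallest distance is between seq1 and seq2.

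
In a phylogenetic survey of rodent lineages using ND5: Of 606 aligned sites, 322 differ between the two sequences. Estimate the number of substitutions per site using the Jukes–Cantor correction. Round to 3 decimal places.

0.924

p = 322/606 ≈ 0.531353.
d = −(3/4) ln(1 − 4p/3) = −0.75 ln(1 − 0.708471) = −0.75 ln(0.291529)
  = −0.75 × (-1.232616) = 0.924462 substitutions/site.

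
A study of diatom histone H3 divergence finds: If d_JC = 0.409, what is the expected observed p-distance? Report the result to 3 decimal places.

0.315

p = (3/4)(1 − e^(−4d/3)) = 0.75 × (1 − e^(-0.545333)) = 0.75 × (1 − 0.579649) = 0.315263.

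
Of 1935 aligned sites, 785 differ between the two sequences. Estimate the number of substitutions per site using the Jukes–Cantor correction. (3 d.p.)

0.584

p = 785/1935 ≈ 0.405685.
d = −(3/4) ln(1 − 4p/3) = −0.75 ln(1 − 0.540913) = −0.75 ln(0.459087)
  = −0.75 × (-0.778516) = 0.583887 substitutions/site.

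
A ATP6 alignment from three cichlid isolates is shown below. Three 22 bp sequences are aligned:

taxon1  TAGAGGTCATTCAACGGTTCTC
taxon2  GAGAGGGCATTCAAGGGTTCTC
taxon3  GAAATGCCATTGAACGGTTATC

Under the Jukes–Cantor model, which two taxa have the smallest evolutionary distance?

taxon1–taxon2: 3/22 differ, p = 0.136, d = 0.151.
taxon1–taxon3: 6/22 differ, p = 0.273, d = 0.339.
taxon2–taxon3: 6/22 differ, p = 0.273, d = 0.339.
The smallest distance is between taxon1 and taxon2.

taxon1 and taxon2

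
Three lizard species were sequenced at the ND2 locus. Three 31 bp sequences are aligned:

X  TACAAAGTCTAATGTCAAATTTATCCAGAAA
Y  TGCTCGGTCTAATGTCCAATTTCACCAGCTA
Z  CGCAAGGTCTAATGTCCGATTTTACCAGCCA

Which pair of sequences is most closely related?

Y and Z

X–Y: 9/31 differ, p = 0.290, d = 0.367.
X–Z: 9/31 differ, p = 0.290, d = 0.367.
Y–Z: 6/31 differ, p = 0.194, d = 0.224.
The smallest distance is between Y and Z.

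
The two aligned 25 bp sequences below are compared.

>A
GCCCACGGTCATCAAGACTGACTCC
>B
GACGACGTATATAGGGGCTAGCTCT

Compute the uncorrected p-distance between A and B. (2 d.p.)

0.48

The sequences differ at 12 of 25 positions.
p = 12/25 = 0.48.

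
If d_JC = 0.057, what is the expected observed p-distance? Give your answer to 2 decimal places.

p = (3/4)(1 − e^(−4d/3)) = 0.75 × (1 − e^(-0.076)) = 0.75 × (1 − 0.926816) = 0.054888.

0.05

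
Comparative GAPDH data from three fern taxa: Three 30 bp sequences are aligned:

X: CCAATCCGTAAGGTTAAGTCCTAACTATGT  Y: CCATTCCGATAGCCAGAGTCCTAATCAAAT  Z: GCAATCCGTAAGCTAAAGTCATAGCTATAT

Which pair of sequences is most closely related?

X and Z

X–Y: 11/30 differ, p = 0.367, d = 0.503.
X–Z: 6/30 differ, p = 0.200, d = 0.233.
Y–Z: 11/30 differ, p = 0.367, d = 0.503.
The smallest distance is between X and Z.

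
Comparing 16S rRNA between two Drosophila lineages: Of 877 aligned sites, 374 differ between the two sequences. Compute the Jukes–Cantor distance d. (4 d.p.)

p = 374/877 ≈ 0.426454.
d = −(3/4) ln(1 − 4p/3) = −0.75 ln(1 − 0.568605) = −0.75 ln(0.431395)
  = −0.75 × (-0.840731) = 0.630548 substitutions/site.

0.6305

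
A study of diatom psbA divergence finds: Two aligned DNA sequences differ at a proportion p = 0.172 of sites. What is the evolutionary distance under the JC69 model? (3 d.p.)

d = −(3/4) ln(1 − 4p/3) = −0.75 ln(1 − 0.229333) = −0.75 ln(0.770667)
  = −0.75 × (-0.260499) = 0.195374 substitutions/site.

0.195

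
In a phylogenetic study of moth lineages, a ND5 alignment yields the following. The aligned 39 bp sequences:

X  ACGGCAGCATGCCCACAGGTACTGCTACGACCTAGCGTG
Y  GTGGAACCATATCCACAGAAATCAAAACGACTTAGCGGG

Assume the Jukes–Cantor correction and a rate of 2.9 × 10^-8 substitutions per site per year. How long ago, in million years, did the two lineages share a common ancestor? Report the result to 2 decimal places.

9.30

The sequences differ at 15 of 39 sites, so p = 15/39 ≈ 0.384615.
d = −(3/4) ln(1 − 4p/3) = −0.75 ln(1 − 0.51282) = −0.75 ln(0.48718)
  = −0.75 × (-0.719122) = 0.539342 substitutions/site.
Under a molecular clock d = 2μt, so t = d/(2μ) = 0.539342 / (2 × 2.9 × 10^-8) = 9.30 million years.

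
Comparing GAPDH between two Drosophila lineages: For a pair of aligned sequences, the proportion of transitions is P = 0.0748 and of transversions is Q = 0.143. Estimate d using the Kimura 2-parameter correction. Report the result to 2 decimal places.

0.26

Under the Kimura two-parameter model, d = −½ ln(1 − 2P − Q) − ¼ ln(1 − 2Q).
1 − 2P − Q = 0.7074, giving −½ ln(0.7074) = 0.173080.
1 − 2Q = 0.714, giving −¼ ln(0.714) = 0.084218.
d = 0.173080 + 0.084218 = 0.257298.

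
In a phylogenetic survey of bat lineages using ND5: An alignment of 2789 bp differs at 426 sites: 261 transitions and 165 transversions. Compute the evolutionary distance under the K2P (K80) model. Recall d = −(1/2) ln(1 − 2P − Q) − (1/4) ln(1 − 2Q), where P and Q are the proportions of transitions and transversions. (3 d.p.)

P = 261/2789 ≈ 0.093582 and Q = 165/2789 ≈ 0.059161.
Under the Kimura two-parameter model, d = −½ ln(1 − 2P − Q) − ¼ ln(1 − 2Q).
1 − 2P − Q = 0.753675, giving −½ ln(0.753675) = 0.141397.
1 − 2Q = 0.881678, giving −¼ ln(0.881678) = 0.031482.
d = 0.141397 + 0.031482 = 0.172879.

0.173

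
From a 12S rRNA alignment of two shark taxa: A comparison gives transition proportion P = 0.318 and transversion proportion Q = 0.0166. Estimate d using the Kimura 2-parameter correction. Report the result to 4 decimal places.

0.5371

Under the Kimura two-parameter model, d = −½ ln(1 − 2P − Q) − ¼ ln(1 − 2Q).
1 − 2P − Q = 0.3474, giving −½ ln(0.3474) = 0.528639.
1 − 2Q = 0.9668, giving −¼ ln(0.9668) = 0.008441.
d = 0.528639 + 0.008441 = 0.537080.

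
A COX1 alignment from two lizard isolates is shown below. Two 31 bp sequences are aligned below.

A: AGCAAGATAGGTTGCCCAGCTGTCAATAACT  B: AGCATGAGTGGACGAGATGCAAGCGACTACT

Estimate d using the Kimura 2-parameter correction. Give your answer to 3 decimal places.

Of 31 sites, 4 differences are transitions and 11 are transversions, so P = 4/31 ≈ 0.129032 and Q = 11/31 ≈ 0.354839.
Under the Kimura two-parameter model, d = −½ ln(1 − 2P − Q) − ¼ ln(1 − 2Q).
1 − 2P − Q = 0.387097, giving −½ ln(0.387097) = 0.474540.
1 − 2Q = 0.290322, giving −¼ ln(0.290322) = 0.309191.
d = 0.474540 + 0.309191 = 0.783731.

0.784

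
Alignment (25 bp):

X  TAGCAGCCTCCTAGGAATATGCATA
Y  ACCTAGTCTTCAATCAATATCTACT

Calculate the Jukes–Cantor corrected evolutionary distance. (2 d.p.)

0.89

The sequences differ at 13 of 25 sites, so p = 13/25 = 0.52.
d = −(3/4) ln(1 − 4p/3) = −0.75 ln(1 − 0.693333) = −0.75 ln(0.306667)
  = −0.75 × (-1.181993) = 0.886495 substitutions/site.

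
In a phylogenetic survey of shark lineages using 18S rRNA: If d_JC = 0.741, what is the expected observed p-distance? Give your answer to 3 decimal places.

p = (3/4)(1 − e^(−4d/3)) = 0.75 × (1 − e^(-0.988)) = 0.75 × (1 − 0.372321) = 0.470759.

0.471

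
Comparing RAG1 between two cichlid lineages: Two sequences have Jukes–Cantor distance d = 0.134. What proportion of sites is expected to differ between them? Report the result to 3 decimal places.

p = (3/4)(1 − e^(−4d/3)) = 0.75 × (1 − e^(-0.178667)) = 0.75 × (1 − 0.836384) = 0.122712.

0.123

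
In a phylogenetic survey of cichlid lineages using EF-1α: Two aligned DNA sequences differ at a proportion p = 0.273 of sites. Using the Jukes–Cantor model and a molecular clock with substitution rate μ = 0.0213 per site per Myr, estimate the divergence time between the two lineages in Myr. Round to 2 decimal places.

7.97

d = −(3/4) ln(1 − 4p/3) = −0.75 ln(1 − 0.364) = −0.75 ln(0.636)
  = −0.75 × (-0.452557) = 0.339418 substitutions/site.
Under a molecular clock d = 2μt, so t = d/(2μ) = 0.339418 / (2 × 0.0213) = 7.97 Myr.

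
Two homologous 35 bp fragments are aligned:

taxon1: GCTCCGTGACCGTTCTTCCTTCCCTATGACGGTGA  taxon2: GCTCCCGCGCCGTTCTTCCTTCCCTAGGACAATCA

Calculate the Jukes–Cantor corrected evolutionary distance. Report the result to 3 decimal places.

The sequences differ at 8 of 35 sites (6, 7, 8, 9, 27, 31, 32, 34), so p = 8/35 ≈ 0.228571.
d = −(3/4) ln(1 − 4p/3) = −0.75 ln(1 − 0.304761) = −0.75 ln(0.695239)
  = −0.75 × (-0.363500) = 0.272625 substitutions/site.

0.273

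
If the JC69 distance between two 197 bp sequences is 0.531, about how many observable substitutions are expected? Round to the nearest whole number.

75

Invert JC69: p = (3/4)(1 − e^(−4d/3)) = 0.75 × (1 − e^(-0.708)) = 0.75 × (1 − 0.492628) = 0.380529.
Expected differing sites = pL ≈ 0.380529 × 197 = 74.964213 ≈ 75.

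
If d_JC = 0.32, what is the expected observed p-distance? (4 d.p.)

0.2605

p = (3/4)(1 − e^(−4d/3)) = 0.75 × (1 − e^(-0.426667)) = 0.75 × (1 − 0.652681) = 0.260489.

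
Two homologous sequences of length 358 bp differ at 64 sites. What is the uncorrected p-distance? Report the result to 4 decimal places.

0.1788

p = 64/358 = 0.178770… ≈ 0.1788 (to 4 d.p.).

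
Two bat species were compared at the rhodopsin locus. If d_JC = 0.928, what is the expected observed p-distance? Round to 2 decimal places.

p = (3/4)(1 − e^(−4d/3)) = 0.75 × (1 − e^(-1.237333)) = 0.75 × (1 − 0.290157) = 0.532382.

0.53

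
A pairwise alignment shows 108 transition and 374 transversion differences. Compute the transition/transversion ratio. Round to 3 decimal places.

0.289

R = 108/374 = 0.288770… ≈ 0.289 (to 3 d.p.).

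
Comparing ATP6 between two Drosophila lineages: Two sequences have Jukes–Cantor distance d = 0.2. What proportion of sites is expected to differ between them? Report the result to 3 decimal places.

p = (3/4)(1 − e^(−4d/3)) = 0.75 × (1 − e^(-0.266667)) = 0.75 × (1 − 0.765928) = 0.175554.

0.176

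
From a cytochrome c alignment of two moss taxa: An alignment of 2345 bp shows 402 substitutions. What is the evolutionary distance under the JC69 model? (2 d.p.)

p = 402/2345 ≈ 0.171429.
d = −(3/4) ln(1 − 4p/3) = −0.75 ln(1 − 0.228572) = −0.75 ln(0.771428)
  = −0.75 × (-0.259512) = 0.194634 substitutions/site.

0.19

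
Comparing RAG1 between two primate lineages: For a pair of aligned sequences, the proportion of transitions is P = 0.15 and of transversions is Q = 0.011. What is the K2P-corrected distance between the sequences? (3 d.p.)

Under the Kimura two-parameter model, d = −½ ln(1 − 2P − Q) − ¼ ln(1 − 2Q).
1 − 2P − Q = 0.689, giving −½ ln(0.689) = 0.186257.
1 − 2Q = 0.978, giving −¼ ln(0.978) = 0.005561.
d = 0.186257 + 0.005561 = 0.191818.

0.192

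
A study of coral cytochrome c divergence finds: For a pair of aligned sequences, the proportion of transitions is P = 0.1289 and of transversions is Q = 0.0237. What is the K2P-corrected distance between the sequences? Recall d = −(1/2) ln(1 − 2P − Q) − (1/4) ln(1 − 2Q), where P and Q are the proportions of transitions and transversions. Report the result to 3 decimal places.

Under the Kimura two-parameter model, d = −½ ln(1 − 2P − Q) − ¼ ln(1 − 2Q).
1 − 2P − Q = 0.7185, giving −½ ln(0.7185) = 0.165295.
1 − 2Q = 0.9526, giving −¼ ln(0.9526) = 0.012140.
d = 0.165295 + 0.012140 = 0.177435.

0.177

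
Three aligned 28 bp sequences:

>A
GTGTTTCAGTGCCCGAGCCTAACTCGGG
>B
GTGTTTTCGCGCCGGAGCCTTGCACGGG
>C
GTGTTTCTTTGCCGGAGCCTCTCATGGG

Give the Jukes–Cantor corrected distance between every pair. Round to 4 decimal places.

d(A,B) = 0.3041, d(A,C) = 0.3041, d(B,C) = 0.3041

A–B: 7/28 sites differ → p = 0.25, d = −0.75 ln(1 − 0.333333) = 0.304098 ≈ 0.3041.
A–C: 7/28 sites differ → p = 0.25, d = −0.75 ln(1 − 0.333333) = 0.304098 ≈ 0.3041.
B–C: 7/28 sites differ → p = 0.25, d = −0.75 ln(1 − 0.333333) = 0.304098 ≈ 0.3041.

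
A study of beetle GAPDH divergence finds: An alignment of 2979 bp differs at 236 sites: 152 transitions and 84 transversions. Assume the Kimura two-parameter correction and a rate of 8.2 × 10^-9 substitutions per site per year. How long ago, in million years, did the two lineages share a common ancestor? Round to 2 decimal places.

5.14

P = 152/2979 ≈ 0.051024 and Q = 84/2979 ≈ 0.028197.
Under the Kimura two-parameter model, d = −½ ln(1 − 2P − Q) − ¼ ln(1 − 2Q).
1 − 2P − Q = 0.869755, giving −½ ln(0.869755) = 0.069772.
1 − 2Q = 0.943606, giving −¼ ln(0.943606) = 0.014512.
d = 0.069772 + 0.014512 = 0.084284.
Under a molecular clock d = 2μt, so t = d/(2μ) = 0.084284 / (2 × 8.2 × 10^-9) = 5.14 million years.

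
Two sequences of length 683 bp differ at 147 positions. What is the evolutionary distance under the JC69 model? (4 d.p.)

0.2537

p = 147/683 ≈ 0.215227.
d = −(3/4) ln(1 − 4p/3) = −0.75 ln(1 − 0.286969) = −0.75 ln(0.713031)
  = −0.75 × (-0.338230) = 0.253673 substitutions/site.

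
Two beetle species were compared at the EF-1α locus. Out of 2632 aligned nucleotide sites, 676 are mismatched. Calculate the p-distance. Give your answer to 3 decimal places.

p = 676/2632 = 0.256838… ≈ 0.257 (to 3 d.p.).

0.257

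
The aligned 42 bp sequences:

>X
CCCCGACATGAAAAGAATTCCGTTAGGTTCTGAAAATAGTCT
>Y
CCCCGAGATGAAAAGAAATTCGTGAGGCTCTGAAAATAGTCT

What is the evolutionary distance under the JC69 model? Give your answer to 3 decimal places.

0.130

The sequences differ at 5 of 42 sites (7, 18, 20, 24, 28), so p = 5/42 ≈ 0.119048.
d = −(3/4) ln(1 − 4p/3) = −0.75 ln(1 − 0.158731) = −0.75 ln(0.841269)
  = −0.75 × (-0.172844) = 0.129633 substitutions/site.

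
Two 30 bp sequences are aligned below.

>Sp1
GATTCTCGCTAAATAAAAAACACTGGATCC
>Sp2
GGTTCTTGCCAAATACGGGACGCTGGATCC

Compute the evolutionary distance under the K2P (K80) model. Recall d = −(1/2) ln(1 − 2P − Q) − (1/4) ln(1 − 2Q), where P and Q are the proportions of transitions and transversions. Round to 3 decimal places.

0.364

Of 30 sites, 7 differences are transitions and 1 are transversions, so P = 7/30 ≈ 0.233333 and Q = 1/30 ≈ 0.033333.
Under the Kimura two-parameter model, d = −½ ln(1 − 2P − Q) − ¼ ln(1 − 2Q).
1 − 2P − Q = 0.500001, giving −½ ln(0.500001) = 0.346573.
1 − 2Q = 0.933334, giving −¼ ln(0.933334) = 0.017248.
d = 0.346573 + 0.017248 = 0.363821.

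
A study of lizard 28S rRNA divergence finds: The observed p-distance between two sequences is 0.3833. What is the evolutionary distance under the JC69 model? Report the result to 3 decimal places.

0.537

d = −(3/4) ln(1 − 4p/3) = −0.75 ln(1 − 0.511067) = −0.75 ln(0.488933)
  = −0.75 × (-0.715530) = 0.536648 substitutions/site.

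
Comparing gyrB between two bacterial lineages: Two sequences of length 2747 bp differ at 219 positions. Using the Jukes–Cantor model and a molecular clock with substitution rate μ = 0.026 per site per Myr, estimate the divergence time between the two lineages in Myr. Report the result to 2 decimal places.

p = 219/2747 ≈ 0.079723.
d = −(3/4) ln(1 − 4p/3) = −0.75 ln(1 − 0.106297) = −0.75 ln(0.893703)
  = −0.75 × (-0.112382) = 0.084287 substitutions/site.
Under a molecular clock d = 2μt, so t = d/(2μ) = 0.084287 / (2 × 0.026) = 1.62 Myr.

1.62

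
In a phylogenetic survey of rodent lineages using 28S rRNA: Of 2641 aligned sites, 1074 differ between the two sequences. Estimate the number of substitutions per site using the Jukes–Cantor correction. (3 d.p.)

0.586

p = 1074/2641 ≈ 0.406664.
d = −(3/4) ln(1 − 4p/3) = −0.75 ln(1 − 0.542219) = −0.75 ln(0.457781)
  = −0.75 × (-0.781364) = 0.586023 substitutions/site.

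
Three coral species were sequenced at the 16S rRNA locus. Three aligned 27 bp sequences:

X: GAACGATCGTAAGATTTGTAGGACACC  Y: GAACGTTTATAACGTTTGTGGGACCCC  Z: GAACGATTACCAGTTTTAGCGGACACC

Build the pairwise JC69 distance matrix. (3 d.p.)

d(X,Y) = 0.318, d(X,Z) = 0.377, d(Y,Z) = 0.441

X–Y: 7/27 sites differ → p ≈ 0.259259, d = −0.75 ln(1 − 0.345679) = 0.318118 ≈ 0.318.
X–Z: 8/27 sites differ → p ≈ 0.296296, d = −0.75 ln(1 − 0.395061) = 0.376971 ≈ 0.377.
Y–Z: 9/27 sites differ → p ≈ 0.333333, d = −0.75 ln(1 − 0.444444) = 0.440839 ≈ 0.441.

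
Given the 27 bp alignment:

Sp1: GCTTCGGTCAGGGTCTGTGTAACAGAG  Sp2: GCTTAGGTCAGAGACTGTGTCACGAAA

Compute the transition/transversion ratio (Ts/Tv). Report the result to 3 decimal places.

1.333

Transitions are A↔G and C↔T; transversions are all other mismatches.
Transitions: 4. Transversions: 3.
R = 4/3 = 1.333333… ≈ 1.333 (to 3 d.p.).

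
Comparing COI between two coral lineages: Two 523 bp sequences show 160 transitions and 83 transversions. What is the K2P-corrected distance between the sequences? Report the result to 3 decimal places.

P = 160/523 ≈ 0.305927 and Q = 83/523 ≈ 0.1587.
Under the Kimura two-parameter model, d = −½ ln(1 − 2P − Q) − ¼ ln(1 − 2Q).
1 − 2P − Q = 0.229446, giving −½ ln(0.229446) = 0.736044.
1 − 2Q = 0.6826, giving −¼ ln(0.6826) = 0.095462.
d = 0.736044 + 0.095462 = 0.831506.

0.832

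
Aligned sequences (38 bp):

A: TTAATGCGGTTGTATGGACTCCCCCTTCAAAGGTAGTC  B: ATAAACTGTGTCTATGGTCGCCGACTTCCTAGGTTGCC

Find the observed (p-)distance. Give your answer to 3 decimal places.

The sequences differ at 15 of 38 positions.
p = 15/38 = 0.394736… ≈ 0.395 (to 3 d.p.).

0.395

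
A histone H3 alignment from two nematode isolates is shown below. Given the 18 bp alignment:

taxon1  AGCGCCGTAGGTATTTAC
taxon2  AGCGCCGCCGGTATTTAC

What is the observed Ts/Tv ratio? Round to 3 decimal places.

Transitions are A↔G and C↔T; transversions are all other mismatches.
Transitions: 1. Transversions: 1.
R = 1/1 = 1.000.

1.000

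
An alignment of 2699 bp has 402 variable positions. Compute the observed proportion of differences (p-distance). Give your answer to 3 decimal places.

p = 402/2699 = 0.148944… ≈ 0.149 (to 3 d.p.).

0.149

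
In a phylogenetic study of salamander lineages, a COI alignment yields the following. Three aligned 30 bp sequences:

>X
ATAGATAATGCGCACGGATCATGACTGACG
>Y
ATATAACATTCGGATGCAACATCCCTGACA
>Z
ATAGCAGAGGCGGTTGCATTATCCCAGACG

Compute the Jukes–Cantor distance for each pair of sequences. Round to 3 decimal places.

X–Y: 11/30 sites differ → p ≈ 0.366667, d = −0.75 ln(1 − 0.488889) = 0.503376 ≈ 0.503.
X–Z: 12/30 sites differ → p = 0.4, d = −0.75 ln(1 − 0.533333) = 0.571605 ≈ 0.572.
Y–Z: 10/30 sites differ → p ≈ 0.333333, d = −0.75 ln(1 − 0.444444) = 0.440839 ≈ 0.441.

d(X,Y) = 0.503, d(X,Z) = 0.572, d(Y,Z) = 0.441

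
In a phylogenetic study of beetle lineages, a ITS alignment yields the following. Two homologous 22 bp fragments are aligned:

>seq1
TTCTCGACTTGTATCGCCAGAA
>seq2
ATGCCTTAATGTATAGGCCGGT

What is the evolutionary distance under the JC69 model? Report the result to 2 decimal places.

0.97

The sequences differ at 12 of 22 sites, so p = 12/22 ≈ 0.545455.
d = −(3/4) ln(1 − 4p/3) = −0.75 ln(1 − 0.727273) = −0.75 ln(0.272727)
  = −0.75 × (-1.299284) = 0.974463 substitutions/site.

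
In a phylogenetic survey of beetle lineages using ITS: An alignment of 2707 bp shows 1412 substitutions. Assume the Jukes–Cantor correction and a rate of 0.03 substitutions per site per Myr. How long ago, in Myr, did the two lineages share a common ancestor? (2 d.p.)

p = 1412/2707 ≈ 0.521611.
d = −(3/4) ln(1 − 4p/3) = −0.75 ln(1 − 0.695481) = −0.75 ln(0.304519)
  = −0.75 × (-1.189022) = 0.891767 substitutions/site.
Under a molecular clock d = 2μt, so t = d/(2μ) = 0.891767 / (2 × 0.03) = 14.86 Myr.

14.86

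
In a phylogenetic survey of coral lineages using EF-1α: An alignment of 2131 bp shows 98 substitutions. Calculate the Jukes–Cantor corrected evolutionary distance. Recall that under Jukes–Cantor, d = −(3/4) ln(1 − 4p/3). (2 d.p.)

p = 98/2131 ≈ 0.045988.
d = −(3/4) ln(1 − 4p/3) = −0.75 ln(1 − 0.061317) = −0.75 ln(0.938683)
  = −0.75 × (-0.063277) = 0.047458 substitutions/site.

0.05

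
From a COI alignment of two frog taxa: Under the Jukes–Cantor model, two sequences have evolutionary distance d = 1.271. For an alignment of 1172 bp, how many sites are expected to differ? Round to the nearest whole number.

718

Invert JC69: p = (3/4)(1 − e^(−4d/3)) = 0.75 × (1 − e^(-1.694667)) = 0.75 × (1 − 0.183660) = 0.612255.
Expected differing sites = pL ≈ 0.612255 × 1172 = 717.56286 ≈ 718.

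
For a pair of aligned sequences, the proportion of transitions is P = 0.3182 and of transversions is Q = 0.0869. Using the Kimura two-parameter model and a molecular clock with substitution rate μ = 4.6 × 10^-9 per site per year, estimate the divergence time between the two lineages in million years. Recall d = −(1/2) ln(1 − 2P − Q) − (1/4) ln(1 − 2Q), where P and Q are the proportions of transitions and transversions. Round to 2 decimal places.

75.02

Under the Kimura two-parameter model, d = −½ ln(1 − 2P − Q) − ¼ ln(1 − 2Q).
1 − 2P − Q = 0.2767, giving −½ ln(0.2767) = 0.642411.
1 − 2Q = 0.8262, giving −¼ ln(0.8262) = 0.047730.
d = 0.642411 + 0.047730 = 0.690141.
Under a molecular clock d = 2μt, so t = d/(2μ) = 0.690141 / (2 × 4.6 × 10^-9) = 75.02 million years.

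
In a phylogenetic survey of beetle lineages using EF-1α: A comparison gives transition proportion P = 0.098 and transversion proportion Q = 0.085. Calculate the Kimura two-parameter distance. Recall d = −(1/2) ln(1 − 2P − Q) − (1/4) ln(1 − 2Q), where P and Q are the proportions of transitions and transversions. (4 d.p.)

0.2115

Under the Kimura two-parameter model, d = −½ ln(1 − 2P − Q) − ¼ ln(1 − 2Q).
1 − 2P − Q = 0.719, giving −½ ln(0.719) = 0.164947.
1 − 2Q = 0.83, giving −¼ ln(0.83) = 0.046582.
d = 0.164947 + 0.046582 = 0.211529.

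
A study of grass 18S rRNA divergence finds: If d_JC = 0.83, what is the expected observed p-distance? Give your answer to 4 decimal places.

0.5020

p = (3/4)(1 − e^(−4d/3)) = 0.75 × (1 − e^(-1.106667)) = 0.75 × (1 − 0.330659) = 0.502006.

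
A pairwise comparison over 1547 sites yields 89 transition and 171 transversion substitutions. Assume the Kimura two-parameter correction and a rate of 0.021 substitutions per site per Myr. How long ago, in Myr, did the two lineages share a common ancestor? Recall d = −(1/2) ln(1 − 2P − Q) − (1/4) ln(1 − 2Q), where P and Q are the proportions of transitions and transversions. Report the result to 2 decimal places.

4.53

P = 89/1547 ≈ 0.057531 and Q = 171/1547 ≈ 0.110537.
Under the Kimura two-parameter model, d = −½ ln(1 − 2P − Q) − ¼ ln(1 − 2Q).
1 − 2P − Q = 0.774401, giving −½ ln(0.774401) = 0.127833.
1 − 2Q = 0.778926, giving −¼ ln(0.778926) = 0.062460.
d = 0.127833 + 0.062460 = 0.190293.
Under a molecular clock d = 2μt, so t = d/(2μ) = 0.190293 / (2 × 0.021) = 4.53 Myr.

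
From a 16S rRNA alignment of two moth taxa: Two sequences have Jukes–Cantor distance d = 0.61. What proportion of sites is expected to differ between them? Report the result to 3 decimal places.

p = (3/4)(1 − e^(−4d/3)) = 0.75 × (1 − e^(-0.813333)) = 0.75 × (1 − 0.443378) = 0.417467.

0.417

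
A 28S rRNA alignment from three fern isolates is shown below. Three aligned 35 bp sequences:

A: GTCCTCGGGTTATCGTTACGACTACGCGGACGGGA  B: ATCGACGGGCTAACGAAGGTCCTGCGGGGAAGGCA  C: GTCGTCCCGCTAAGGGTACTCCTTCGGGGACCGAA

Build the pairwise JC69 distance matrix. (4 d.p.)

d(A,B) = 0.6355, d(A,C) = 0.5128, d(B,C) = 0.5128

A–B: 15/35 sites differ → p ≈ 0.428571, d = −0.75 ln(1 − 0.571428) = 0.635472 ≈ 0.6355.
A–C: 13/35 sites differ → p ≈ 0.371429, d = −0.75 ln(1 − 0.495239) = 0.512753 ≈ 0.5128.
B–C: 13/35 sites differ → p ≈ 0.371429, d = −0.75 ln(1 − 0.495239) = 0.512753 ≈ 0.5128.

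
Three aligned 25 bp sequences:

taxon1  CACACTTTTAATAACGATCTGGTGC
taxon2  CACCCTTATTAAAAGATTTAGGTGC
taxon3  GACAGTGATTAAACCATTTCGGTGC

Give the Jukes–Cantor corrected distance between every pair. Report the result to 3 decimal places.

d(taxon1,taxon2) = 0.490, d(taxon1,taxon3) = 0.663, d(taxon2,taxon3) = 0.351

taxon1–taxon2: 9/25 sites differ → p = 0.36, d = −0.75 ln(1 − 0.48) = 0.490445 ≈ 0.490.
taxon1–taxon3: 11/25 sites differ → p = 0.44, d = −0.75 ln(1 − 0.586667) = 0.662626 ≈ 0.663.
taxon2–taxon3: 7/25 sites differ → p = 0.28, d = −0.75 ln(1 − 0.373333) = 0.350505 ≈ 0.351.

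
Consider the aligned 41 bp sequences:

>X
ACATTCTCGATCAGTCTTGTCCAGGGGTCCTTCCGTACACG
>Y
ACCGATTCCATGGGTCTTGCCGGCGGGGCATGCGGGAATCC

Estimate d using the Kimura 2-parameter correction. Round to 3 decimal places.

Of 41 sites, 4 differences are transitions and 15 are transversions, so P = 4/41 ≈ 0.097561 and Q = 15/41 ≈ 0.365854.
Under the Kimura two-parameter model, d = −½ ln(1 − 2P − Q) − ¼ ln(1 − 2Q).
1 − 2P − Q = 0.439024, giving −½ ln(0.439024) = 0.411601.
1 − 2Q = 0.268292, giving −¼ ln(0.268292) = 0.328920.
d = 0.411601 + 0.328920 = 0.740521.

0.741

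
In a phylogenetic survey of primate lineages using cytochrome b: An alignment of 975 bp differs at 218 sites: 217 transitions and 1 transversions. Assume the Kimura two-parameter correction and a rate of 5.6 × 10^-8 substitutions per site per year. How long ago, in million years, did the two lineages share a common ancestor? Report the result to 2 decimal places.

P = 217/975 ≈ 0.222564 and Q = 1/975 ≈ 0.001026.
Under the Kimura two-parameter model, d = −½ ln(1 − 2P − Q) − ¼ ln(1 − 2Q).
1 − 2P − Q = 0.553846, giving −½ ln(0.553846) = 0.295434.
1 − 2Q = 0.997948, giving −¼ ln(0.997948) = 0.000514.
d = 0.295434 + 0.000514 = 0.295948.
Under a molecular clock d = 2μt, so t = d/(2μ) = 0.295948 / (2 × 5.6 × 10^-8) = 2.64 million years.

2.64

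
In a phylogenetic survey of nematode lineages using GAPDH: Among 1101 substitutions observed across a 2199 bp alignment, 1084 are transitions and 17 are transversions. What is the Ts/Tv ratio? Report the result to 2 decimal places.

R = 1084/17 = 63.764705… ≈ 63.76 (to 2 d.p.).

63.76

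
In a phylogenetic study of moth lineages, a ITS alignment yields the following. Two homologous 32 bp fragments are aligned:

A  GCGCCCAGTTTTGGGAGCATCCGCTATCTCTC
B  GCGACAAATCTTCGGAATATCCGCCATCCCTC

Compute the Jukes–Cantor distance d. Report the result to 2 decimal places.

0.35

The sequences differ at 9 of 32 sites (4, 6, 8, 10, 13, 17, 18, 25, 29), so p = 9/32 = 0.28125.
d = −(3/4) ln(1 − 4p/3) = −0.75 ln(1 − 0.375) = −0.75 ln(0.625)
  = −0.75 × (-0.470004) = 0.352503 substitutions/site.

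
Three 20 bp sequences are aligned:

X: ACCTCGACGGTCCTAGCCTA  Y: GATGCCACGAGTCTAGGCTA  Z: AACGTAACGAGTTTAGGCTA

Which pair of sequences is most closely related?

X–Y: 9/20 differ, p = 0.450, d = 0.687.
X–Z: 9/20 differ, p = 0.450, d = 0.687.
Y–Z: 5/20 differ, p = 0.250, d = 0.304.
The smallest distance is between Y and Z.

Y and Z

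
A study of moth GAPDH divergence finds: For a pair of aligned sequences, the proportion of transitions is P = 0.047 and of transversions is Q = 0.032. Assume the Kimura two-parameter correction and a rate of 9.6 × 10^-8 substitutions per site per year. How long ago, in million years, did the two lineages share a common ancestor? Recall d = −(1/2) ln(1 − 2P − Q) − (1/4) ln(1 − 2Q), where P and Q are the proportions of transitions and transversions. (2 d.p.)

Under the Kimura two-parameter model, d = −½ ln(1 − 2P − Q) − ¼ ln(1 − 2Q).
1 − 2P − Q = 0.874, giving −½ ln(0.874) = 0.067337.
1 − 2Q = 0.936, giving −¼ ln(0.936) = 0.016535.
d = 0.067337 + 0.016535 = 0.083872.
Under a molecular clock d = 2μt, so t = d/(2μ) = 0.083872 / (2 × 9.6 × 10^-8) = 0.44 million years.

0.44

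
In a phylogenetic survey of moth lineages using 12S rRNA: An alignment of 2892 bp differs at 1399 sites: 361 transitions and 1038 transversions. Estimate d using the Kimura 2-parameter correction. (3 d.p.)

P = 361/2892 ≈ 0.124827 and Q = 1038/2892 ≈ 0.358921.
Under the Kimura two-parameter model, d = −½ ln(1 − 2P − Q) − ¼ ln(1 − 2Q).
1 − 2P − Q = 0.391425, giving −½ ln(0.391425) = 0.468981.
1 − 2Q = 0.282158, giving −¼ ln(0.282158) = 0.316322.
d = 0.468981 + 0.316322 = 0.785303.

0.785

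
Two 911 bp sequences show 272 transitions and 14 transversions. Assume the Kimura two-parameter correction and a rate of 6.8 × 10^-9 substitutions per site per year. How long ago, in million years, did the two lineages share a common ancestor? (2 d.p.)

P = 272/911 ≈ 0.298573 and Q = 14/911 ≈ 0.015368.
Under the Kimura two-parameter model, d = −½ ln(1 − 2P − Q) − ¼ ln(1 − 2Q).
1 − 2P − Q = 0.387486, giving −½ ln(0.387486) = 0.474038.
1 − 2Q = 0.969264, giving −¼ ln(0.969264) = 0.007805.
d = 0.474038 + 0.007805 = 0.481843.
Under a molecular clock d = 2μt, so t = d/(2μ) = 0.481843 / (2 × 6.8 × 10^-9) = 35.43 million years.

35.43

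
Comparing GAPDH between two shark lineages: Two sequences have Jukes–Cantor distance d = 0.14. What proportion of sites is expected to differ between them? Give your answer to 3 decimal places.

0.128

p = (3/4)(1 − e^(−4d/3)) = 0.75 × (1 − e^(-0.186667)) = 0.75 × (1 − 0.829720) = 0.127710.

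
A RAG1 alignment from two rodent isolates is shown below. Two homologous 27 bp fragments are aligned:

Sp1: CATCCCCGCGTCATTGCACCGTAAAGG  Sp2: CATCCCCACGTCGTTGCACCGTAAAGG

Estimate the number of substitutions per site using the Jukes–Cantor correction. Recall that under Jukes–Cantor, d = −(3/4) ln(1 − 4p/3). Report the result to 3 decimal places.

0.078

The sequences differ at 2 of 27 sites (8, 13), so p = 2/27 ≈ 0.074074.
d = −(3/4) ln(1 − 4p/3) = −0.75 ln(1 − 0.098765) = −0.75 ln(0.901235)
  = −0.75 × (-0.103989) = 0.077992 substitutions/site.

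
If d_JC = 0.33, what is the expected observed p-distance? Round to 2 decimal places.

p = (3/4)(1 − e^(−4d/3)) = 0.75 × (1 − e^(-0.44)) = 0.75 × (1 − 0.644036) = 0.266973.

0.27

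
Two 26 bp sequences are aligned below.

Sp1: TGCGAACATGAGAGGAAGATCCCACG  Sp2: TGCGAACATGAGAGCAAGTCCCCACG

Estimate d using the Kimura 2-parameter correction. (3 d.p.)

Of 26 sites, 1 differences are transitions and 2 are transversions, so P = 1/26 ≈ 0.038462 and Q = 2/26 ≈ 0.076923.
Under the Kimura two-parameter model, d = −½ ln(1 − 2P − Q) − ¼ ln(1 − 2Q).
1 − 2P − Q = 0.846153, giving −½ ln(0.846153) = 0.083528.
1 − 2Q = 0.846154, giving −¼ ln(0.846154) = 0.041763.
d = 0.083528 + 0.041763 = 0.125291.

0.125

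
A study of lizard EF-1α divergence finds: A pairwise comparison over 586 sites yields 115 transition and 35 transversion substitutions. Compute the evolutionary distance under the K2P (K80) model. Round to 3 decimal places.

0.333

P = 115/586 ≈ 0.196246 and Q = 35/586 ≈ 0.059727.
Under the Kimura two-parameter model, d = −½ ln(1 − 2P − Q) − ¼ ln(1 − 2Q).
1 − 2P − Q = 0.547781, giving −½ ln(0.547781) = 0.300940.
1 − 2Q = 0.880546, giving −¼ ln(0.880546) = 0.031803.
d = 0.300940 + 0.031803 = 0.332743.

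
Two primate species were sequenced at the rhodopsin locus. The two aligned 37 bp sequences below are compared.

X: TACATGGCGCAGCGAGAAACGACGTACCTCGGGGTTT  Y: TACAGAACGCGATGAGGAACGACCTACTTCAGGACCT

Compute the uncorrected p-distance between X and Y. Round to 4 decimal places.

0.3514

The sequences differ at 13 of 37 positions.
p = 13/37 = 0.351351… ≈ 0.3514 (to 4 d.p.).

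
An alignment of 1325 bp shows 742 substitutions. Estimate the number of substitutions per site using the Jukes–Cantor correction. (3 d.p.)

p = 742/1325 = 0.56.
d = −(3/4) ln(1 − 4p/3) = −0.75 ln(1 − 0.746667) = −0.75 ln(0.253333)
  = −0.75 × (-1.373050) = 1.029788 substitutions/site.

1.030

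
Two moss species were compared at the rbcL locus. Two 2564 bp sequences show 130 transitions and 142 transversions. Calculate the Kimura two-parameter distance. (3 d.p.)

P = 130/2564 ≈ 0.050702 and Q = 142/2564 ≈ 0.055382.
Under the Kimura two-parameter model, d = −½ ln(1 − 2P − Q) − ¼ ln(1 − 2Q).
1 − 2P − Q = 0.843214, giving −½ ln(0.843214) = 0.085267.
1 − 2Q = 0.889236, giving −¼ ln(0.889236) = 0.029348.
d = 0.085267 + 0.029348 = 0.114615.

0.115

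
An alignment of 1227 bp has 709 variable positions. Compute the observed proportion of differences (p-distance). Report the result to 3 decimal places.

0.578

p = 709/1227 = 0.577832… ≈ 0.578 (to 3 d.p.).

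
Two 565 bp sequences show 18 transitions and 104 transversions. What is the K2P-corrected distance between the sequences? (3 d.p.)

0.257

P = 18/565 ≈ 0.031858 and Q = 104/565 ≈ 0.184071.
Under the Kimura two-parameter model, d = −½ ln(1 − 2P − Q) − ¼ ln(1 − 2Q).
1 − 2P − Q = 0.752213, giving −½ ln(0.752213) = 0.142368.
1 − 2Q = 0.631858, giving −¼ ln(0.631858) = 0.114773.
d = 0.142368 + 0.114773 = 0.257141.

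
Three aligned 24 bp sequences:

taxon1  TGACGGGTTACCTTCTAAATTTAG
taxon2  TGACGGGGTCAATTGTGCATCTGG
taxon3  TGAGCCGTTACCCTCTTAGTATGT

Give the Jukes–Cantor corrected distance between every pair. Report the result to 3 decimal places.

taxon1–taxon2: 9/24 sites differ → p = 0.375, d = −0.75 ln(1 − 0.5) = 0.519860 ≈ 0.520.
taxon1–taxon3: 9/24 sites differ → p = 0.375, d = −0.75 ln(1 − 0.5) = 0.519860 ≈ 0.520.
taxon2–taxon3: 14/24 sites differ → p ≈ 0.583333, d = −0.75 ln(1 − 0.777777) = 1.128055 ≈ 1.128.

d(taxon1,taxon2) = 0.520, d(taxon1,taxon3) = 0.520, d(taxon2,taxon3) = 1.128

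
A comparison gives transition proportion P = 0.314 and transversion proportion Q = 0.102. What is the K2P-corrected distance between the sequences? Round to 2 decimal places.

0.71

Under the Kimura two-parameter model, d = −½ ln(1 − 2P − Q) − ¼ ln(1 − 2Q).
1 − 2P − Q = 0.27, giving −½ ln(0.27) = 0.654667.
1 − 2Q = 0.796, giving −¼ ln(0.796) = 0.057039.
d = 0.654667 + 0.057039 = 0.711706.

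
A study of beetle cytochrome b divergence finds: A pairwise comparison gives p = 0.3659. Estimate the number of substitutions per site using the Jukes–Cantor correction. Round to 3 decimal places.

d = −(3/4) ln(1 − 4p/3) = −0.75 ln(1 − 0.487867) = −0.75 ln(0.512133)
  = −0.75 × (-0.669171) = 0.501878 substitutions/site.

0.502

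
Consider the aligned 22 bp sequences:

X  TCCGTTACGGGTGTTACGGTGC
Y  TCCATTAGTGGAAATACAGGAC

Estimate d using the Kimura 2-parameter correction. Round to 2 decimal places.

0.60

Of 22 sites, 4 differences are transitions and 5 are transversions, so P = 4/22 ≈ 0.181818 and Q = 5/22 ≈ 0.227273.
Under the Kimura two-parameter model, d = −½ ln(1 − 2P − Q) − ¼ ln(1 − 2Q).
1 − 2P − Q = 0.409091, giving −½ ln(0.409091) = 0.446909.
1 − 2Q = 0.545454, giving −¼ ln(0.545454) = 0.151534.
d = 0.446909 + 0.151534 = 0.598443.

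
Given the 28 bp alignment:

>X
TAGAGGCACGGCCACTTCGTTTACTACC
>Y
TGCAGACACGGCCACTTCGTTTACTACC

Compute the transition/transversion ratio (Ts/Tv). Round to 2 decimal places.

Transitions are A↔G and C↔T; transversions are all other mismatches.
Transitions: 2. Transversions: 1.
R = 2/1 = 2.00.

2.00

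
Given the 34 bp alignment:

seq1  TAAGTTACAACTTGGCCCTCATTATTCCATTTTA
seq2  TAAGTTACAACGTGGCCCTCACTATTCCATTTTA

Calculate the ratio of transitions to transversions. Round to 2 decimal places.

1.00

Transitions are A↔G and C↔T; transversions are all other mismatches.
Transitions: 1. Transversions: 1.
R = 1/1 = 1.00.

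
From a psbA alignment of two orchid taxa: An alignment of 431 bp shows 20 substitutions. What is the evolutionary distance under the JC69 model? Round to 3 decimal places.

0.048

p = 20/431 ≈ 0.046404.
d = −(3/4) ln(1 − 4p/3) = −0.75 ln(1 − 0.061872) = −0.75 ln(0.938128)
  = −0.75 × (-0.063869) = 0.047902 substitutions/site.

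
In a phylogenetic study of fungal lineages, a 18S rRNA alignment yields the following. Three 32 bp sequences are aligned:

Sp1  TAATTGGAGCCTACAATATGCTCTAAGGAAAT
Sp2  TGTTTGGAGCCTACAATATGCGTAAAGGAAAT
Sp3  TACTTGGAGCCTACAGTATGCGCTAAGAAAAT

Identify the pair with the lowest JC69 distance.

Sp1–Sp2: 5/32 differ, p = 0.156, d = 0.175.
Sp1–Sp3: 4/32 differ, p = 0.125, d = 0.137.
Sp2–Sp3: 6/32 differ, p = 0.188, d = 0.216.
The smallest distance is between Sp1 and Sp3.

Sp1 and Sp3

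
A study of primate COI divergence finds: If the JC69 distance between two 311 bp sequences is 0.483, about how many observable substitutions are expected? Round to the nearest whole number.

Invert JC69: p = (3/4)(1 − e^(−4d/3)) = 0.75 × (1 − e^(-0.644)) = 0.75 × (1 − 0.525187) = 0.356110.
Expected differing sites = pL ≈ 0.356110 × 311 = 110.75021 ≈ 111.

111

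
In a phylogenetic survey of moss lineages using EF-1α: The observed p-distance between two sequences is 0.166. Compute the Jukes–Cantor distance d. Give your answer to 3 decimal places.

0.188

d = −(3/4) ln(1 − 4p/3) = −0.75 ln(1 − 0.221333) = −0.75 ln(0.778667)
  = −0.75 × (-0.250172) = 0.187629 substitutions/site.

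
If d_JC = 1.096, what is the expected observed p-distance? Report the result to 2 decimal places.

0.58

p = (3/4)(1 − e^(−4d/3)) = 0.75 × (1 − e^(-1.461333)) = 0.75 × (1 − 0.231927) = 0.576055.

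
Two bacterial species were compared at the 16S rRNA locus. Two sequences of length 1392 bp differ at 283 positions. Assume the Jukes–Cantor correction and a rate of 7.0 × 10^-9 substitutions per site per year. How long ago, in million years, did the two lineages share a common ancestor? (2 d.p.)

p = 283/1392 ≈ 0.203305.
d = −(3/4) ln(1 − 4p/3) = −0.75 ln(1 − 0.271073) = −0.75 ln(0.728927)
  = −0.75 × (-0.316182) = 0.237137 substitutions/site.
Under a molecular clock d = 2μt, so t = d/(2μ) = 0.237137 / (2 × 7.0 × 10^-9) = 16.94 million years.

16.94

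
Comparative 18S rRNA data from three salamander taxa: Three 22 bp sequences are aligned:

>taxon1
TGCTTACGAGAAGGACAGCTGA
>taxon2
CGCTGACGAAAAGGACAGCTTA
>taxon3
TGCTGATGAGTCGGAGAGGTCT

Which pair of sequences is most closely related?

taxon1–taxon2: 4/22 differ, p = 0.182, d = 0.208.
taxon1–taxon3: 8/22 differ, p = 0.364, d = 0.497.
taxon2–taxon3: 9/22 differ, p = 0.409, d = 0.591.
The smallest distance is between taxon1 and taxon2.

taxon1 and taxon2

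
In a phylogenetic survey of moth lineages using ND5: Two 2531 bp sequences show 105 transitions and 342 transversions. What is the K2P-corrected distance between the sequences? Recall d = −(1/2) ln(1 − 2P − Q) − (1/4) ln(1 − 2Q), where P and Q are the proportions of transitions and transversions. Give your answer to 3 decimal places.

P = 105/2531 ≈ 0.041486 and Q = 342/2531 ≈ 0.135124.
Under the Kimura two-parameter model, d = −½ ln(1 − 2P − Q) − ¼ ln(1 − 2Q).
1 − 2P − Q = 0.781904, giving −½ ln(0.781904) = 0.123012.
1 − 2Q = 0.729752, giving −¼ ln(0.729752) = 0.078763.
d = 0.123012 + 0.078763 = 0.201775.

0.202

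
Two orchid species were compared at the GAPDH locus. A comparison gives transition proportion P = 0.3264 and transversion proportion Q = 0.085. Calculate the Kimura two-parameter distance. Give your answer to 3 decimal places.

Under the Kimura two-parameter model, d = −½ ln(1 − 2P − Q) − ¼ ln(1 − 2Q).
1 − 2P − Q = 0.2622, giving −½ ln(0.2622) = 0.669324.
1 − 2Q = 0.83, giving −¼ ln(0.83) = 0.046582.
d = 0.669324 + 0.046582 = 0.715906.

0.716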